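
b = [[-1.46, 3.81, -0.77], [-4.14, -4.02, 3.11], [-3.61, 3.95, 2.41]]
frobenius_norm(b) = 9.73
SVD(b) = [[0.47, 0.36, -0.81],[-0.85, 0.43, -0.30],[0.24, 0.83, 0.51]] @ diag([6.899445569548654, 6.771820810531723, 1.0933863648705913]) @ [[0.29,  0.89,  -0.35], [-0.78,  0.43,  0.45], [0.55,  0.15,  0.82]]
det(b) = 51.08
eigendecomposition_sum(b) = [[-0.36-0.00j, 0.04+0.00j, 0.43-0.00j], [-1.06-0.00j, 0.13+0.00j, 1.27-0.00j], [(-3.01-0j), 0.37+0.00j, (3.6-0j)]] + [[-0.55+3.03j, 1.88+2.74j, (-0.6-1.33j)], [-1.54-1.18j, (-2.08+0.27j), (0.92+0.05j)], [-0.30+2.65j, (1.79+2.26j), -0.60-1.12j]] + [[-0.55-3.03j, 1.88-2.74j, -0.60+1.33j], [-1.54+1.18j, -2.08-0.27j, (0.92-0.05j)], [-0.30-2.65j, (1.79-2.26j), (-0.6+1.12j)]]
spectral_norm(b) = 6.90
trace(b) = -3.07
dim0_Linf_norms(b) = [4.14, 4.02, 3.11]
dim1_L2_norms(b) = [4.15, 6.56, 5.87]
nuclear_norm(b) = 14.76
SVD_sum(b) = [[0.93, 2.88, -1.15], [-1.69, -5.22, 2.08], [0.47, 1.44, -0.57]] + [[-1.91, 1.05, 1.10], [-2.26, 1.25, 1.31], [-4.38, 2.43, 2.53]] + [[-0.49, -0.13, -0.72], [-0.18, -0.05, -0.27], [0.31, 0.08, 0.45]]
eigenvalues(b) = [(3.38+0j), (-3.22+2.18j), (-3.22-2.18j)]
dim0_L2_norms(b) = [5.68, 6.8, 4.01]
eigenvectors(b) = [[0.11+0.00j, (0.68+0j), (0.68-0j)], [0.33+0.00j, -0.20+0.38j, (-0.2-0.38j)], [0.94+0.00j, 0.59-0.04j, (0.59+0.04j)]]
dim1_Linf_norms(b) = [3.81, 4.14, 3.95]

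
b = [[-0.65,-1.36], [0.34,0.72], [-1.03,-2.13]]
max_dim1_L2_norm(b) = 2.37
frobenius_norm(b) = 2.92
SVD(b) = [[-0.52, 0.48], [0.27, -0.69], [-0.81, -0.54]] @ diag([2.9161326214517493, 0.008398458486361608]) @ [[0.43, 0.9], [0.90, -0.43]]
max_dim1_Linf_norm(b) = 2.13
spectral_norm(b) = 2.92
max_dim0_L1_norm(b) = 4.21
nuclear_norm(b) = 2.92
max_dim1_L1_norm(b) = 3.16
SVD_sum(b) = [[-0.65, -1.36], [0.35, 0.72], [-1.03, -2.13]] + [[0.0, -0.0],[-0.01, 0.0],[-0.00, 0.00]]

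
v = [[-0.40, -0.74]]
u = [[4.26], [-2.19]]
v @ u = [[-0.08]]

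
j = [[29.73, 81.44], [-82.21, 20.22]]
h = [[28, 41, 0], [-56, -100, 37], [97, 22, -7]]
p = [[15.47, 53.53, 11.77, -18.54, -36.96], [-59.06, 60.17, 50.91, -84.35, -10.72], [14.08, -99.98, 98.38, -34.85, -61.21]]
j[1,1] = 20.22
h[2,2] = -7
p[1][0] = -59.06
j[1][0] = -82.21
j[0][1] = 81.44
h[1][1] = -100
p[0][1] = 53.53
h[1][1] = -100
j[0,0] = 29.73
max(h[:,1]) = 41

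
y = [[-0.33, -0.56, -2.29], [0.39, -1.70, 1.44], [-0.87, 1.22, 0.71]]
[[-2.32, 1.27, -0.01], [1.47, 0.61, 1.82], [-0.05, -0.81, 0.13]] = y @ [[0.87,-0.35,-1.19], [0.07,-0.72,-0.99], [0.87,-0.33,0.42]]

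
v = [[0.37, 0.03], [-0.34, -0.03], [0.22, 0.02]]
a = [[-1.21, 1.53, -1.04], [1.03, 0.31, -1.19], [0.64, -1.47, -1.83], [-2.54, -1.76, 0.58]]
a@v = [[-1.20, -0.10], [0.01, -0.00], [0.33, 0.03], [-0.21, -0.01]]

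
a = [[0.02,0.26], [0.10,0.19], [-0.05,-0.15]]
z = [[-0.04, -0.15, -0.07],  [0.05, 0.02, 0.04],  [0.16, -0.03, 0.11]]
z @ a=[[-0.01,-0.03], [0.0,0.01], [-0.01,0.02]]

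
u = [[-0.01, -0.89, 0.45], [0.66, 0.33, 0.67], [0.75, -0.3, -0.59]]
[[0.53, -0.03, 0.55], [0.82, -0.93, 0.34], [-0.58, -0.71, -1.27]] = u @ [[0.11, -1.15, -0.73], [-0.02, -0.07, 0.01], [1.13, -0.22, 1.22]]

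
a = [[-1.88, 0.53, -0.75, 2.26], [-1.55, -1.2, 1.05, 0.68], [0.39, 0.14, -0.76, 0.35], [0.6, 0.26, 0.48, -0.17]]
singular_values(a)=[3.38, 2.11, 0.64, 0.4]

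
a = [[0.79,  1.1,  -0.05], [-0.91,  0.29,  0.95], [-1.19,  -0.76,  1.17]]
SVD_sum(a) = [[0.73, 0.41, -0.59], [-0.77, -0.43, 0.63], [-1.30, -0.72, 1.06]] + [[-0.04, 0.74, 0.46], [-0.03, 0.67, 0.42], [-0.00, 0.02, 0.01]] + [[0.09, -0.05, 0.08], [-0.11, 0.05, -0.09], [0.11, -0.06, 0.10]]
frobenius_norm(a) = 2.65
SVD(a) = [[-0.44, 0.74, -0.51], [0.46, 0.67, 0.58], [0.77, 0.02, -0.63]] @ diag([2.3593661816797384, 1.1751313129916592, 0.257599724325303]) @ [[-0.71, -0.4, 0.58],[-0.04, 0.85, 0.53],[-0.7, 0.36, -0.62]]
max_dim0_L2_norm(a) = 1.69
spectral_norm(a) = 2.36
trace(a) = 2.25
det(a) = 0.71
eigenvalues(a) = [(0.99+1.28j), (0.99-1.28j), (0.27+0j)]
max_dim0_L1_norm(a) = 2.89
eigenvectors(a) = [[0.23+0.44j, 0.23-0.44j, 0.69+0.00j], [(-0.5+0.34j), -0.50-0.34j, -0.29+0.00j], [-0.62+0.00j, (-0.62-0j), 0.66+0.00j]]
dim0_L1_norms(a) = [2.89, 2.15, 2.17]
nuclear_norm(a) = 3.79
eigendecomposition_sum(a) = [[0.35+0.40j, 0.61-0.02j, -0.09-0.43j], [(-0.44+0.49j), (0.12+0.74j), (0.5-0.18j)], [-0.64+0.16j, -0.32+0.68j, 0.52+0.14j]] + [[0.35-0.40j, (0.61+0.02j), -0.09+0.43j], [(-0.44-0.49j), (0.12-0.74j), (0.5+0.18j)], [-0.64-0.16j, (-0.32-0.68j), 0.52-0.14j]] + [[(0.09+0j),-0.12+0.00j,(0.13-0j)],[-0.04-0.00j,0.05-0.00j,-0.06+0.00j],[(0.09+0j),(-0.12+0j),0.13-0.00j]]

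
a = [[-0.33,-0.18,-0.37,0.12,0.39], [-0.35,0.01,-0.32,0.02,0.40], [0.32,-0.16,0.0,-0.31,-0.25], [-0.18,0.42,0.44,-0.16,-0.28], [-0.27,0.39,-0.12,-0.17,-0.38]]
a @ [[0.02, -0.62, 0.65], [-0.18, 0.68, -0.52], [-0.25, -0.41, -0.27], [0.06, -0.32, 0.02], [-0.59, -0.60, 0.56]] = [[-0.1, -0.04, 0.2], [-0.16, 0.11, 0.08], [0.16, -0.06, 0.15], [-0.03, 0.44, -0.61], [0.17, 0.76, -0.56]]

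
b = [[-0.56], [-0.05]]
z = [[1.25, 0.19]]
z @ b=[[-0.71]]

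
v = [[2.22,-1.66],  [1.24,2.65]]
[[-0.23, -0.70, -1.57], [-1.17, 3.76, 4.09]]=v @[[-0.32, 0.55, 0.33], [-0.29, 1.16, 1.39]]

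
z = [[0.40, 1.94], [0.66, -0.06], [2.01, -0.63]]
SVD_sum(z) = [[-0.60, 0.39], [0.49, -0.32], [1.70, -1.11]] + [[1.00,1.55], [0.17,0.26], [0.31,0.48]]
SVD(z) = [[0.32, 0.94], [-0.26, 0.16], [-0.91, 0.29]] @ diag([2.2315681145750124, 1.9544574055251556]) @ [[-0.84, 0.54], [0.54, 0.84]]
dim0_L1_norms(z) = [3.07, 2.63]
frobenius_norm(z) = 2.97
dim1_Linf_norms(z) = [1.94, 0.66, 2.01]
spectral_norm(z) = 2.23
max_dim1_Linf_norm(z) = 2.01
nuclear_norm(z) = 4.19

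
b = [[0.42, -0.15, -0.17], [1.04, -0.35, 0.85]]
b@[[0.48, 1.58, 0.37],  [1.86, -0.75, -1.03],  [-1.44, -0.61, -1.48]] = [[0.17, 0.88, 0.56],  [-1.38, 1.39, -0.51]]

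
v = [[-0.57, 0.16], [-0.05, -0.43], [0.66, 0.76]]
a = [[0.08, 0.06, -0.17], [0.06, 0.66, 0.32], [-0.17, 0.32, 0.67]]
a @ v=[[-0.16, -0.14], [0.14, -0.03], [0.52, 0.34]]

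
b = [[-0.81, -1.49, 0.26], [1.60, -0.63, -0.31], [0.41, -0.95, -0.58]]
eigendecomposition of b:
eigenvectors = [[(-0.63+0j), -0.63-0.00j, (0.19+0j)], [-0.02+0.63j, (-0.02-0.63j), 0.15+0.00j], [(-0.41+0.2j), -0.41-0.20j, 0.97+0.00j]]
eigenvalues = [(-0.69+1.4j), (-0.69-1.4j), (-0.65+0j)]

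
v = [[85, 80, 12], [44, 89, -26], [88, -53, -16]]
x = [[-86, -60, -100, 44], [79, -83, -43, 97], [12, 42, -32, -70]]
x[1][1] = -83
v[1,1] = 89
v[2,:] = [88, -53, -16]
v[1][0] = 44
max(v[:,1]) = 89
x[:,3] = [44, 97, -70]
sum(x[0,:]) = -202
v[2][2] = -16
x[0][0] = -86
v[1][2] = -26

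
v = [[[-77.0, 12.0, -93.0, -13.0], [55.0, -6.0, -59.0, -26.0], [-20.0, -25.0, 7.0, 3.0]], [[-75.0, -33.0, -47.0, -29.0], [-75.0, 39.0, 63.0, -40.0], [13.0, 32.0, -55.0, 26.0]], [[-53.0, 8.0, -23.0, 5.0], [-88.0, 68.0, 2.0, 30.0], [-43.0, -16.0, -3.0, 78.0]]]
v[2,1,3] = 30.0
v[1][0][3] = -29.0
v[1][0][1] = -33.0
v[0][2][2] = 7.0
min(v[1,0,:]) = -75.0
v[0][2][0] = -20.0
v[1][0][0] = -75.0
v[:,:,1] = [[12.0, -6.0, -25.0], [-33.0, 39.0, 32.0], [8.0, 68.0, -16.0]]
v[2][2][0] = -43.0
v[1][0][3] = -29.0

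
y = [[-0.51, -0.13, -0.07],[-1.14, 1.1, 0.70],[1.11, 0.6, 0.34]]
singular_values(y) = [1.79, 1.34, 0.0]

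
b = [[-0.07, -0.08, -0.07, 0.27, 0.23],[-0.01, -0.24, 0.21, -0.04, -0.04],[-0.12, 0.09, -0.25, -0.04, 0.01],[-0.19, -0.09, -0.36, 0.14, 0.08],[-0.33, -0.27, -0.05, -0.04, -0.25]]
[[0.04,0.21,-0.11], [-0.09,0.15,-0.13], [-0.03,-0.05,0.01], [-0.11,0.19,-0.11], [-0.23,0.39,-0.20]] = b @ [[0.04, -0.62, 0.47], [0.56, -0.52, 0.46], [0.28, 0.16, -0.11], [0.25, 0.78, 0.06], [0.18, -0.33, -0.29]]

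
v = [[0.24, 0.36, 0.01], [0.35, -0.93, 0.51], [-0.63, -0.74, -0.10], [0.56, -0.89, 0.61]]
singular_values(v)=[1.7, 1.0, 0.0]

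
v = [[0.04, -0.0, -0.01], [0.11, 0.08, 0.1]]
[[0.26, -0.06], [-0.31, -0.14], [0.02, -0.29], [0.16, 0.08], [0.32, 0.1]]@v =[[0.00, -0.00, -0.01],  [-0.03, -0.01, -0.01],  [-0.03, -0.02, -0.03],  [0.02, 0.01, 0.01],  [0.02, 0.01, 0.01]]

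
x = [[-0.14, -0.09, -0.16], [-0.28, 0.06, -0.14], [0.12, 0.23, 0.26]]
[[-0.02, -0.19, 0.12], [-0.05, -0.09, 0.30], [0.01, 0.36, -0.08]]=x @ [[0.59, 0.15, -0.79], [0.48, 0.73, 0.49], [-0.65, 0.67, -0.36]]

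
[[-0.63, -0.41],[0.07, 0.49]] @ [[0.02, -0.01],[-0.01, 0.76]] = [[-0.01, -0.31], [-0.0, 0.37]]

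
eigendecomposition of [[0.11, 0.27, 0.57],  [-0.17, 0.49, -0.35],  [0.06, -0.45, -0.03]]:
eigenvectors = [[-0.11, 0.95, -0.91], [0.85, 0.14, -0.01], [-0.52, -0.26, 0.41]]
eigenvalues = [0.72, -0.01, -0.15]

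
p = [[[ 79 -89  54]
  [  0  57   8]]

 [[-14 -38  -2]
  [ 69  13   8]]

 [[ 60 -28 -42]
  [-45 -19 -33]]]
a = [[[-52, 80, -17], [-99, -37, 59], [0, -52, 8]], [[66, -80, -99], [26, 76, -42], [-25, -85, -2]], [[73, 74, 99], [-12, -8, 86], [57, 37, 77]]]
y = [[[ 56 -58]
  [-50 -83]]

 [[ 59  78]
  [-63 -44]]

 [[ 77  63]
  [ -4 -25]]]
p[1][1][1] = 13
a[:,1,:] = [[-99, -37, 59], [26, 76, -42], [-12, -8, 86]]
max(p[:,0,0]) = 79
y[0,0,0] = 56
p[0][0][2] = 54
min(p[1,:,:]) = -38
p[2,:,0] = [60, -45]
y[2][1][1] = -25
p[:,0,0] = [79, -14, 60]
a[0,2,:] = [0, -52, 8]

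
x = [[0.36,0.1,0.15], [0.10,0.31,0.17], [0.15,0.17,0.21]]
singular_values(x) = [0.58, 0.24, 0.07]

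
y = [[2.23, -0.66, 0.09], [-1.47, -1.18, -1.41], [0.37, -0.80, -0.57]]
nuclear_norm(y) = 4.84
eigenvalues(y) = [2.57, -0.01, -2.09]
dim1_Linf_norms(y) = [2.23, 1.47, 0.8]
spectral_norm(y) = 2.85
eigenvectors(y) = [[-0.88, 0.22, 0.13], [0.42, 0.63, 0.89], [-0.21, -0.75, 0.44]]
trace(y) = 0.48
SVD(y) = [[-0.7, -0.6, -0.38], [0.71, -0.6, -0.37], [-0.01, -0.53, 0.85]] @ diag([2.847157278874856, 1.9883341780031525, 0.004756672624118127]) @ [[-0.92, -0.13, -0.37], [-0.33, 0.77, 0.55], [0.22, 0.63, -0.75]]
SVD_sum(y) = [[1.83, 0.26, 0.75], [-1.87, -0.27, -0.76], [0.02, 0.00, 0.01]] + [[0.40,-0.92,-0.66],[0.4,-0.91,-0.65],[0.35,-0.81,-0.57]] + [[-0.0, -0.00, 0.00], [-0.0, -0.00, 0.00], [0.00, 0.0, -0.0]]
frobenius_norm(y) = 3.47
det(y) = 0.03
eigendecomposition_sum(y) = [[2.28, -0.46, 0.27], [-1.1, 0.22, -0.13], [0.55, -0.11, 0.07]] + [[-0.0, -0.00, 0.00], [-0.00, -0.00, 0.00], [0.00, 0.00, -0.0]] + [[-0.05, -0.20, -0.18], [-0.37, -1.40, -1.28], [-0.18, -0.69, -0.63]]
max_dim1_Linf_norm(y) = 2.23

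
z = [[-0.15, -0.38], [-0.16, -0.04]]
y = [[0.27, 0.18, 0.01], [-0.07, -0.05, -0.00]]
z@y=[[-0.01,-0.01,-0.0], [-0.04,-0.03,-0.00]]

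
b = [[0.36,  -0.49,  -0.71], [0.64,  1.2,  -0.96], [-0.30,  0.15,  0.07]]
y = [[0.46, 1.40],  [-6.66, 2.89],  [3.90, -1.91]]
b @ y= [[0.66,0.44], [-11.44,6.2], [-0.86,-0.12]]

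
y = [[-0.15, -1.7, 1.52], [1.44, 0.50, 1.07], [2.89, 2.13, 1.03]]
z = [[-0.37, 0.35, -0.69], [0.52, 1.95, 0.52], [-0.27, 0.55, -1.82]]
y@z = [[-1.24, -2.53, -3.55],[-0.56, 2.07, -2.68],[-0.24, 5.73, -2.76]]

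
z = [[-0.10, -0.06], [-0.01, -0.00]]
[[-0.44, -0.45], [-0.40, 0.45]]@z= [[0.05, 0.03], [0.04, 0.02]]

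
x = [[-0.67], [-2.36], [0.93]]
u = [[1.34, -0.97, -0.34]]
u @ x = [[1.08]]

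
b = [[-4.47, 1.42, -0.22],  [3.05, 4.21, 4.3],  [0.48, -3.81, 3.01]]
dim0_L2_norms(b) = [5.43, 5.85, 5.25]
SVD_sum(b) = [[-1.40, -1.08, -1.38], [4.11, 3.17, 4.04], [0.2, 0.15, 0.19]] + [[-1.24, 2.7, -0.86], [-0.51, 1.10, -0.35], [1.74, -3.8, 1.21]] + [[-1.83, -0.2, 2.02], [-0.56, -0.06, 0.61], [-1.46, -0.16, 1.61]]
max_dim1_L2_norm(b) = 6.75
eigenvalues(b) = [(-4.79+0j), (3.77+3.8j), (3.77-3.8j)]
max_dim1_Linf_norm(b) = 4.47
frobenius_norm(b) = 9.56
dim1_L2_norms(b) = [4.7, 6.75, 4.88]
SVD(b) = [[-0.32,0.56,-0.76], [0.95,0.23,-0.23], [0.05,-0.79,-0.61]] @ diag([6.955325855496132, 5.487362653887891, 3.589037941925862]) @ [[0.63, 0.48, 0.61], [-0.40, 0.87, -0.28], [0.67, 0.07, -0.74]]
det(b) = -136.98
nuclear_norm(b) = 16.03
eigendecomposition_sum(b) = [[(-4.73+0j), 0.56-0.00j, -0.44+0.00j], [1.19-0.00j, (-0.14+0j), 0.11-0.00j], [0.87-0.00j, (-0.1+0j), (0.08-0j)]] + [[(0.13-0.08j), 0.43+0.01j, 0.11-0.46j], [(0.93+0.01j), (2.18+1.5j), 2.09-1.99j], [-0.20+0.88j, -1.85+1.76j, 1.46+2.38j]] + [[0.13+0.08j, (0.43-0.01j), (0.11+0.46j)], [(0.93-0.01j), (2.18-1.5j), (2.09+1.99j)], [(-0.2-0.88j), (-1.85-1.76j), (1.46-2.38j)]]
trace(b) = 2.75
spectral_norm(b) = 6.96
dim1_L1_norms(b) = [6.11, 11.56, 7.3]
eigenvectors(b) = [[0.95+0.00j, (-0.1+0.06j), (-0.1-0.06j)], [(-0.24+0j), (-0.71+0j), -0.71-0.00j], [-0.18+0.00j, (0.14-0.68j), 0.14+0.68j]]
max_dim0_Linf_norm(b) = 4.47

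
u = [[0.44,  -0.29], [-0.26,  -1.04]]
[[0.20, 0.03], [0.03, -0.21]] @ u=[[0.08, -0.09], [0.07, 0.21]]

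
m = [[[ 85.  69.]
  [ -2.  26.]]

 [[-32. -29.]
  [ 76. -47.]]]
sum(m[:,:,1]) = 19.0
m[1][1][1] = -47.0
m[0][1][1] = 26.0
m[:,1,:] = [[-2.0, 26.0], [76.0, -47.0]]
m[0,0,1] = 69.0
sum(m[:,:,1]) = 19.0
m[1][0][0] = -32.0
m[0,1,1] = 26.0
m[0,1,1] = 26.0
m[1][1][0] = 76.0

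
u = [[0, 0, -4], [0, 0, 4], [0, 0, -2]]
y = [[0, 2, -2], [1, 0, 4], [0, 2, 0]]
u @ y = [[0, -8, 0], [0, 8, 0], [0, -4, 0]]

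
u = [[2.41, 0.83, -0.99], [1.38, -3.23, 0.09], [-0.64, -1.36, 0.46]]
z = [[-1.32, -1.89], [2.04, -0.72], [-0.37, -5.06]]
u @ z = [[-1.12, -0.14], [-8.44, -0.74], [-2.1, -0.14]]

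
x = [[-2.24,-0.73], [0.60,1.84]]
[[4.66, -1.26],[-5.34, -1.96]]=x @ [[-1.27, 1.02], [-2.49, -1.40]]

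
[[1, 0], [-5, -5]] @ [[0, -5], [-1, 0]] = [[0, -5], [5, 25]]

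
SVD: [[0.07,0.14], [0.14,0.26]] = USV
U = [[-0.47, -0.88], [-0.88, 0.47]]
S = [0.33, 0.0]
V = [[-0.47, -0.88], [0.88, -0.47]]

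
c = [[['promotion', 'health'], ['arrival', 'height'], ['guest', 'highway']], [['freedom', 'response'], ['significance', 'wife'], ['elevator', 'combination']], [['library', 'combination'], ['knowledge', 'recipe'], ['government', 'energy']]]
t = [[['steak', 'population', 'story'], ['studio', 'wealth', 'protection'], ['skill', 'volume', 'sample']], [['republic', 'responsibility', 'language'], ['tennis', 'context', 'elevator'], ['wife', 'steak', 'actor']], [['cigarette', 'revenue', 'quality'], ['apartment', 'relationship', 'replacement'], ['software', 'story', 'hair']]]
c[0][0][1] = 'health'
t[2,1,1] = 'relationship'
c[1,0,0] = 'freedom'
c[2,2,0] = 'government'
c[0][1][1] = 'height'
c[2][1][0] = 'knowledge'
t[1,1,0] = 'tennis'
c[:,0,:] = [['promotion', 'health'], ['freedom', 'response'], ['library', 'combination']]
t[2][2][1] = 'story'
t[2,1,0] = 'apartment'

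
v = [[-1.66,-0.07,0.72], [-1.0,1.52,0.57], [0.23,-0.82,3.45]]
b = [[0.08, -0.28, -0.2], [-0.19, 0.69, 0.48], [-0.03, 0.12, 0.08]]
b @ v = [[0.1,-0.27,-0.79],  [-0.26,0.67,1.91],  [-0.05,0.12,0.32]]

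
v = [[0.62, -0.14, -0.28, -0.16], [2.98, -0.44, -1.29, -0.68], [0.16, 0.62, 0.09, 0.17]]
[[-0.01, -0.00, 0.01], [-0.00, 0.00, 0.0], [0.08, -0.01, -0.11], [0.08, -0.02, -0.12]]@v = [[-0.00, 0.01, 0.00, 0.0], [0.0, 0.0, 0.0, 0.0], [0.00, -0.08, -0.02, -0.02], [-0.03, -0.08, -0.01, -0.02]]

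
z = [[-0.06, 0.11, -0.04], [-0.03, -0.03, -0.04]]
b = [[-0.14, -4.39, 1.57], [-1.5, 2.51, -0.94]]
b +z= [[-0.20, -4.28, 1.53], [-1.53, 2.48, -0.98]]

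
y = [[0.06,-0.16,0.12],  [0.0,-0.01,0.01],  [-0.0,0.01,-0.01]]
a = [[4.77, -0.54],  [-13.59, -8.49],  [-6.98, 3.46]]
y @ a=[[1.62, 1.74], [0.07, 0.12], [-0.07, -0.12]]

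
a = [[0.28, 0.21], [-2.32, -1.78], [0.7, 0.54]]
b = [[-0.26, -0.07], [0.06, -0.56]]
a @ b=[[-0.06, -0.14], [0.50, 1.16], [-0.15, -0.35]]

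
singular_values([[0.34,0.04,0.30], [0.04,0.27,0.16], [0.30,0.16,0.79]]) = [0.98, 0.25, 0.17]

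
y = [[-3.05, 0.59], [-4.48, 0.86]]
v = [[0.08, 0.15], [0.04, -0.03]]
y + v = [[-2.97, 0.74], [-4.44, 0.83]]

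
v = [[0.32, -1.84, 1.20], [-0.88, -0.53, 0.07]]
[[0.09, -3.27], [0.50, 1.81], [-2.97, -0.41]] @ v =[[2.91, 1.57, -0.12],[-1.43, -1.88, 0.73],[-0.59, 5.68, -3.59]]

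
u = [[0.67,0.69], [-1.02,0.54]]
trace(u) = 1.21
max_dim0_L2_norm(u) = 1.22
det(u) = 1.07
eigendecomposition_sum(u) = [[(0.33+0.39j), (0.34-0.25j)],[-0.51+0.37j, 0.27+0.44j]] + [[0.34-0.39j, 0.34+0.25j],[(-0.51-0.37j), 0.27-0.44j]]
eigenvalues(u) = [(0.6+0.84j), (0.6-0.84j)]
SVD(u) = [[-0.48, 0.88],[0.88, 0.48]] @ diag([1.2247430251955744, 0.8700600681762106]) @ [[-0.99, 0.12],  [0.12, 0.99]]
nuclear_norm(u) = 2.09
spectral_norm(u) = 1.22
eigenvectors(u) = [[(-0.05-0.63j), -0.05+0.63j], [(0.77+0j), (0.77-0j)]]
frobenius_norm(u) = 1.50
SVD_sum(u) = [[0.58,-0.07], [-1.07,0.13]] + [[0.09, 0.76], [0.05, 0.41]]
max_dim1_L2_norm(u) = 1.15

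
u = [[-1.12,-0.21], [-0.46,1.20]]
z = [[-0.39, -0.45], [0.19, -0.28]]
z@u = [[0.64, -0.46], [-0.08, -0.38]]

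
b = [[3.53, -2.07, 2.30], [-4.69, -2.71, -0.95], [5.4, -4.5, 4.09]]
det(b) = -1.11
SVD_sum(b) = [[3.65, -1.84, 2.29], [-2.38, 1.2, -1.49], [6.21, -3.14, 3.89]] + [[-0.13, -0.22, 0.03], [-2.31, -3.91, 0.54], [-0.81, -1.37, 0.19]] + [[0.01,-0.01,-0.02], [0.0,-0.0,-0.00], [-0.0,0.00,0.01]]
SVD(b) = [[-0.48, -0.05, -0.87], [0.31, -0.94, -0.12], [-0.82, -0.33, 0.47]] @ diag([9.739742526265463, 4.853191628009675, 0.023378277799206485]) @ [[-0.78, 0.39, -0.49], [0.51, 0.85, -0.12], [-0.37, 0.34, 0.86]]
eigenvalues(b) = [8.66, 0.03, -3.78]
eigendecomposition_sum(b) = [[3.85, -1.6, 2.27],[-2.14, 0.89, -1.26],[6.66, -2.76, 3.92]] + [[0.02, 0.00, -0.01],[-0.01, -0.0, 0.01],[-0.04, -0.00, 0.02]] + [[-0.33, -0.47, 0.04], [-2.53, -3.60, 0.31], [-1.22, -1.73, 0.15]]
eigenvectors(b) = [[-0.48, 0.37, 0.12], [0.27, -0.33, 0.89], [-0.83, -0.87, 0.43]]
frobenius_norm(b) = 10.88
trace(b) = 4.91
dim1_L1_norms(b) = [7.9, 8.35, 13.99]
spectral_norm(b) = 9.74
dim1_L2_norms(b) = [4.69, 5.5, 8.13]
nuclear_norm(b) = 14.62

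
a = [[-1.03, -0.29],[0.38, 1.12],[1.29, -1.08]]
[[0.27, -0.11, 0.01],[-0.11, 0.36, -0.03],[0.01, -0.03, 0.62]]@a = [[-0.31, -0.21], [0.21, 0.47], [0.78, -0.71]]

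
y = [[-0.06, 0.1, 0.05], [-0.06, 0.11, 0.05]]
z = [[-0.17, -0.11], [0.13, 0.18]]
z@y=[[0.02, -0.03, -0.01],[-0.02, 0.03, 0.02]]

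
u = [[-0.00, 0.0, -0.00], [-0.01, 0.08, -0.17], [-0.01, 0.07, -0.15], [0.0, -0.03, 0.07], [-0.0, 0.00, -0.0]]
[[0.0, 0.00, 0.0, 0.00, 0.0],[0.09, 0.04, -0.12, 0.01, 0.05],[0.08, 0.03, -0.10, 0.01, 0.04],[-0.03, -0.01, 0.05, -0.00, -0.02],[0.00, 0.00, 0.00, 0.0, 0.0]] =u @ [[0.07, 0.29, -0.04, -0.36, 0.17], [0.3, 0.48, -0.15, 0.24, -0.26], [-0.37, -0.00, 0.62, 0.09, -0.43]]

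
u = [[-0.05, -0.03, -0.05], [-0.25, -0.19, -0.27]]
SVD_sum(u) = [[-0.05,-0.03,-0.05], [-0.25,-0.19,-0.27]] + [[-0.00, 0.0, -0.0], [0.00, -0.0, 0.0]]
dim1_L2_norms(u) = [0.08, 0.41]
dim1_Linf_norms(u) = [0.05, 0.27]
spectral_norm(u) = 0.42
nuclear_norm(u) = 0.43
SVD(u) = [[-0.18,-0.98], [-0.98,0.18]] @ diag([0.42114220632523386, 0.006264347652719513]) @ [[0.61, 0.46, 0.65], [0.59, -0.80, 0.01]]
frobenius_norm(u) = 0.42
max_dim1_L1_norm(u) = 0.71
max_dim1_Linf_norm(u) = 0.27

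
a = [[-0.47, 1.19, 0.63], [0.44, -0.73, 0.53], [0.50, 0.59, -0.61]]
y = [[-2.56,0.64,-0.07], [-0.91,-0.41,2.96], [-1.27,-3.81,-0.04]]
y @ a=[[1.45, -3.55, -1.23], [1.73, 0.96, -2.60], [-1.10, 1.25, -2.80]]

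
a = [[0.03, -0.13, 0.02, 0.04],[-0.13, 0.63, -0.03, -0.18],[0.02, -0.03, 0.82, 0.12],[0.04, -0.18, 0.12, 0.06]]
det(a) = -0.000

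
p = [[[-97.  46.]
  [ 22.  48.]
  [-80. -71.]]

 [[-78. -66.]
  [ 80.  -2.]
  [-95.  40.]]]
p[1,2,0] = -95.0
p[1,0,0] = -78.0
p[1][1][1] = -2.0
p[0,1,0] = 22.0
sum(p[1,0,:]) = -144.0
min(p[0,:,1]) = -71.0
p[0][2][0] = -80.0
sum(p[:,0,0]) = -175.0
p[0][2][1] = -71.0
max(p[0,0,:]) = 46.0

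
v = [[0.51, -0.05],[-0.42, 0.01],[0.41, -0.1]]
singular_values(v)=[0.78, 0.07]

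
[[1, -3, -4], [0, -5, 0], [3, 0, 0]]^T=[[1, 0, 3], [-3, -5, 0], [-4, 0, 0]]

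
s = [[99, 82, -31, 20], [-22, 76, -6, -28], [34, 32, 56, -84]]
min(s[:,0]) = -22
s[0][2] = -31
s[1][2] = -6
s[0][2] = -31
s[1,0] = -22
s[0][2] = -31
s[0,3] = 20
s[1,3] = -28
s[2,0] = 34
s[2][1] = 32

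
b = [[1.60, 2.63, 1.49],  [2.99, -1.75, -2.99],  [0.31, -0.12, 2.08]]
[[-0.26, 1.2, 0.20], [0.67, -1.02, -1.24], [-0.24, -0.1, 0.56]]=b @ [[0.06, -0.06, -0.13], [-0.06, 0.5, -0.01], [-0.13, -0.01, 0.29]]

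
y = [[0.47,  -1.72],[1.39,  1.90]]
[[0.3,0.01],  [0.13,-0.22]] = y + [[-0.17, 1.73], [-1.26, -2.12]]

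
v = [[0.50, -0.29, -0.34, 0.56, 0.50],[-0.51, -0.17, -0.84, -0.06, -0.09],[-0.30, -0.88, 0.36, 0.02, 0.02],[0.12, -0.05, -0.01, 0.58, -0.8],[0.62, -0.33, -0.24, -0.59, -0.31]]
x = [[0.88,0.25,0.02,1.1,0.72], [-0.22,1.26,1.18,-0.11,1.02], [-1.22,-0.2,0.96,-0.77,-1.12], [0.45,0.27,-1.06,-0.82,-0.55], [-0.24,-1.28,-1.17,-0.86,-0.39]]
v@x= [[1.05, -0.66, -1.84, -0.05, -0.06], [0.61, -0.07, -0.85, 0.23, 0.47], [-0.51, -1.28, -0.74, -0.54, -1.54], [0.58, 1.15, 0.26, 0.36, 0.04], [0.72, 0.02, 0.38, 1.65, 0.82]]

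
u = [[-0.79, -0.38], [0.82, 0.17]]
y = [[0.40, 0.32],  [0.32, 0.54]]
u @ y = [[-0.44, -0.46], [0.38, 0.35]]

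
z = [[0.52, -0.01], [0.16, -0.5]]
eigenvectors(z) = [[0.99, 0.01], [0.16, 1.0]]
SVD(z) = [[-0.7, -0.72], [-0.72, 0.70]] @ diag([0.601071422166306, 0.429898994480069]) @ [[-0.79, 0.61],[-0.61, -0.79]]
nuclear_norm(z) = 1.03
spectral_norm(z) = 0.60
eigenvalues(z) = [0.52, -0.5]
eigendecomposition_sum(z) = [[0.52, -0.01], [0.08, -0.0]] + [[0.00, -0.0], [0.08, -0.50]]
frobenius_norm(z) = 0.74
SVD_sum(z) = [[0.33, -0.25], [0.34, -0.26]] + [[0.19, 0.24], [-0.18, -0.24]]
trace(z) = 0.02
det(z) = -0.26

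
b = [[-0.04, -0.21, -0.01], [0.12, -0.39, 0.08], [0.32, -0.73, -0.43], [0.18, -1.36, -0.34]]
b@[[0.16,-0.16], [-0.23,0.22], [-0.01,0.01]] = [[0.04, -0.04], [0.11, -0.1], [0.22, -0.22], [0.34, -0.33]]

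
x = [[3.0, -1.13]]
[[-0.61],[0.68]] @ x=[[-1.83, 0.69],[2.04, -0.77]]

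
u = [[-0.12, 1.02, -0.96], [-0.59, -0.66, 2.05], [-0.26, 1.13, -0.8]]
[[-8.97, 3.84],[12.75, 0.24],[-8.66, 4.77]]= u@[[0.47,-5.11],  [-3.96,2.71],  [5.08,-0.48]]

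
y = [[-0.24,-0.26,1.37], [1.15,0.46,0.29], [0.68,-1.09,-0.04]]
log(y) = [[(0.3+1.52j), -0.63-0.64j, (0.33-1.43j)], [0.57-0.74j, 0.17+0.31j, (0.7+0.7j)], [(-0.26-1.39j), -0.61+0.58j, 0.35+1.31j]]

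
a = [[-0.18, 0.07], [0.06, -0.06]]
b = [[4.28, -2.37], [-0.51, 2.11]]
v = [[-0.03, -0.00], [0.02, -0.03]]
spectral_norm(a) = 0.21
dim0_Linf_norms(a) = [0.18, 0.07]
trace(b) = 6.39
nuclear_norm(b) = 6.66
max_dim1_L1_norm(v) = 0.05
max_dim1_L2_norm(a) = 0.19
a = b @ v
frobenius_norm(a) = 0.21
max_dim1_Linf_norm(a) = 0.18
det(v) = 0.00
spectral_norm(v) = 0.04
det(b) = 7.82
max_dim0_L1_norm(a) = 0.24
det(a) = 0.01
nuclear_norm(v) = 0.06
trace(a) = -0.24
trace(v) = -0.06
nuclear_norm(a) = 0.24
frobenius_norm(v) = 0.05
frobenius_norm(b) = 5.35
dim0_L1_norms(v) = [0.05, 0.03]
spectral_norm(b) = 5.13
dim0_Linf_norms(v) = [0.03, 0.03]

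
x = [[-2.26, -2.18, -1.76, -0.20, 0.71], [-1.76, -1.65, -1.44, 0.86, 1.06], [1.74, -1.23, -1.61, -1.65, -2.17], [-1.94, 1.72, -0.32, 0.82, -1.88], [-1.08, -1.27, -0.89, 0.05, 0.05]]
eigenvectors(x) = [[0.03+0.00j, -0.71+0.00j, 0.27+0.15j, (0.27-0.15j), 0.32+0.00j], [(-0.4+0j), -0.42+0.00j, 0.47-0.19j, 0.47+0.19j, -0.49+0.00j], [(0.51+0j), (-0.27+0j), (-0.59+0j), (-0.59-0j), 0.23+0.00j], [-0.76+0.00j, (-0.31+0j), -0.17+0.42j, -0.17-0.42j, (0.76+0j)], [-0.01+0.00j, -0.38+0.00j, 0.28+0.13j, 0.28-0.13j, -0.12+0.00j]]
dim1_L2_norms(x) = [3.67, 3.12, 3.82, 3.32, 1.89]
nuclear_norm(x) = 13.17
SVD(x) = [[-0.71, -0.11, -0.06, 0.61, -0.33], [-0.6, 0.07, 0.07, -0.78, -0.17], [0.07, -0.90, -0.40, -0.16, -0.09], [0.01, 0.41, -0.91, -0.04, -0.04], [-0.36, -0.09, -0.09, 0.06, 0.92]] @ diag([5.091025856520676, 3.9918547062117438, 3.1724131454438824, 0.6727111001485855, 0.24496192170374734]) @ [[0.62,0.57,0.45,-0.1,-0.26], [-0.54,0.51,0.37,0.48,0.29], [0.38,-0.29,0.32,-0.01,0.82], [-0.42,0.02,0.39,-0.82,0.04], [-0.07,-0.57,0.63,0.30,-0.42]]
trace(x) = -4.65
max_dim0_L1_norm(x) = 8.78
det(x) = 10.62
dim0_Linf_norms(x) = [2.26, 2.18, 1.76, 1.65, 2.17]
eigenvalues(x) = [(1.98+0j), (-3.93+0j), (-0.9+0.83j), (-0.9-0.83j), (-0.91+0j)]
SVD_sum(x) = [[-2.25, -2.08, -1.64, 0.36, 0.95], [-1.9, -1.75, -1.39, 0.3, 0.8], [0.24, 0.22, 0.17, -0.04, -0.10], [0.03, 0.03, 0.02, -0.0, -0.01], [-1.13, -1.05, -0.83, 0.18, 0.48]] + [[0.23,-0.22,-0.16,-0.2,-0.13], [-0.16,0.15,0.11,0.14,0.09], [1.93,-1.83,-1.32,-1.71,-1.05], [-0.89,0.84,0.61,0.78,0.48], [0.19,-0.18,-0.13,-0.17,-0.10]] + [[-0.08,0.06,-0.07,0.0,-0.17], [0.08,-0.06,0.07,-0.0,0.17], [-0.48,0.37,-0.41,0.01,-1.02], [-1.09,0.85,-0.93,0.03,-2.35], [-0.11,0.08,-0.09,0.00,-0.23]] + [[-0.17, 0.01, 0.16, -0.33, 0.02],[0.22, -0.01, -0.2, 0.43, -0.02],[0.04, -0.00, -0.04, 0.09, -0.0],[0.01, -0.0, -0.01, 0.02, -0.00],[-0.02, 0.00, 0.02, -0.03, 0.00]] + [[0.01,  0.05,  -0.05,  -0.02,  0.03], [0.00,  0.02,  -0.03,  -0.01,  0.02], [0.0,  0.01,  -0.01,  -0.01,  0.01], [0.00,  0.01,  -0.01,  -0.0,  0.00], [-0.02,  -0.13,  0.14,  0.07,  -0.1]]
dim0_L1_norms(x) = [8.78, 8.05, 6.02, 3.58, 5.87]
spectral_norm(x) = 5.09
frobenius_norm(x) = 7.24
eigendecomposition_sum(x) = [[(0.04-0j),  -0.05-0.00j,  0.00-0.00j,  -0.05+0.00j,  (0.03+0j)], [(-0.5+0j),  (0.73+0j),  (-0.01+0j),  0.63-0.00j,  -0.38-0.00j], [0.63-0.00j,  (-0.93-0j),  0.01-0.00j,  (-0.8+0j),  (0.48+0j)], [(-0.96+0j),  (1.41+0j),  (-0.02+0j),  1.21-0.00j,  -0.73-0.00j], [(-0.01+0j),  0.01+0.00j,  (-0+0j),  0.01-0.00j,  (-0.01-0j)]] + [[(-0.92+0j), (-2.34+0j), (-2.53+0j), (-0.49-0j), -0.82-0.00j],[-0.55+0.00j, (-1.39+0j), (-1.51+0j), -0.29-0.00j, -0.49-0.00j],[(-0.35+0j), (-0.89+0j), (-0.96+0j), -0.18-0.00j, -0.31-0.00j],[-0.40+0.00j, -1.01+0.00j, -1.09+0.00j, -0.21-0.00j, -0.36-0.00j],[-0.50+0.00j, -1.26+0.00j, (-1.37+0j), (-0.26-0j), -0.44-0.00j]] + [[(-0.39-0.34j), 0.03-0.33j, (0.28-0.08j), (0.15+0.1j), (0.35+0.97j)], [(-0.82+0.14j), (-0.38-0.38j), 0.20-0.44j, (0.28-0.09j), 1.58+0.54j], [0.95+0.22j, 0.24+0.58j, -0.40+0.38j, (-0.34-0.03j), -1.46-1.29j], [(0.43-0.62j), 0.49-0.01j, (0.16+0.4j), -0.12+0.24j, (-1.35+0.68j)], [-0.40-0.31j, 0.02-0.33j, (0.28-0.09j), 0.16+0.09j, 0.40+0.94j]] + [[(-0.39+0.34j), (0.03+0.33j), (0.28+0.08j), (0.15-0.1j), (0.35-0.97j)],[-0.82-0.14j, (-0.38+0.38j), 0.20+0.44j, (0.28+0.09j), 1.58-0.54j],[0.95-0.22j, (0.24-0.58j), (-0.4-0.38j), -0.34+0.03j, (-1.46+1.29j)],[0.43+0.62j, 0.49+0.01j, 0.16-0.40j, -0.12-0.24j, -1.35-0.68j],[-0.40+0.31j, (0.02+0.33j), 0.28+0.09j, 0.16-0.09j, 0.40-0.94j]] + [[-0.60+0.00j, (0.14-0j), 0.20-0.00j, (0.03+0j), 0.80+0.00j],[(0.93-0j), -0.22+0.00j, (-0.31+0j), -0.04-0.00j, (-1.23-0j)],[-0.44+0.00j, 0.10-0.00j, 0.15-0.00j, 0.02+0.00j, (0.58+0j)],[(-1.44+0j), (0.34-0j), (0.48-0j), 0.07+0.00j, (1.91+0j)],[0.23-0.00j, (-0.05+0j), (-0.07+0j), (-0.01-0j), -0.30-0.00j]]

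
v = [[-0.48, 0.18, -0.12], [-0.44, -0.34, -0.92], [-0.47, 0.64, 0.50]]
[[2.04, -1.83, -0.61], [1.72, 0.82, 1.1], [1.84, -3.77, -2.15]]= v @ [[-6.13,4.02,-0.11],[-3.46,-1.04,-3.58],[2.34,-2.43,0.18]]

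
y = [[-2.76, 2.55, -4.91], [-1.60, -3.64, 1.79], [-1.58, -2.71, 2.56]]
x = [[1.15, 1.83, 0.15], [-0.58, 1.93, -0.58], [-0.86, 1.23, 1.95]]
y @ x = [[-0.43, -6.17, -11.47], [-1.27, -7.75, 5.36], [-2.45, -4.97, 6.33]]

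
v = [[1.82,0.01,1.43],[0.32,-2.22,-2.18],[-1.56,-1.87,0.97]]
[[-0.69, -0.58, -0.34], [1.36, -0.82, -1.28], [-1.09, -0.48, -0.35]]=v @ [[0.16, -0.25, -0.26], [0.09, 0.42, 0.45], [-0.69, -0.09, 0.09]]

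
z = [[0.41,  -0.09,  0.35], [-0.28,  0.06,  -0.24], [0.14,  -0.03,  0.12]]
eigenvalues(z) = [0.59, -0.0, -0.0]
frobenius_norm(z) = 0.69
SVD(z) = [[-0.79, -0.61, -0.00],[0.54, -0.71, 0.45],[-0.27, 0.36, 0.89]] @ diag([0.6878936512209586, 0.0015246671434001324, 1.659018899163415e-20]) @ [[-0.75,0.16,-0.64], [-0.17,0.89,0.42], [0.64,0.43,-0.64]]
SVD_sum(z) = [[0.41, -0.09, 0.35], [-0.28, 0.06, -0.24], [0.14, -0.03, 0.12]] + [[0.0,-0.00,-0.00], [0.0,-0.00,-0.0], [-0.0,0.0,0.00]] + [[-0.0, -0.0, 0.00], [0.00, 0.00, -0.00], [0.00, 0.00, -0.00]]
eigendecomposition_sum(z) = [[0.41, -0.09, 0.35], [-0.28, 0.06, -0.24], [0.14, -0.03, 0.12]] + [[-0.0,  -0.00,  -0.00], [-0.00,  -0.0,  -0.0], [0.0,  0.0,  0.00]] + [[0.0, 0.00, 0.0], [0.00, 0.00, 0.00], [-0.0, -0.00, -0.0]]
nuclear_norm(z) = 0.69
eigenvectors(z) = [[0.8, -0.5, -0.64], [-0.54, -0.77, -0.43], [0.27, 0.39, 0.64]]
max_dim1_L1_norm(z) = 0.85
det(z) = 0.00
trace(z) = 0.59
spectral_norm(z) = 0.69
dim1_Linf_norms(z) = [0.41, 0.28, 0.14]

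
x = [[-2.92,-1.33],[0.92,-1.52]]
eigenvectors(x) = [[0.77+0.00j,0.77-0.00j], [(-0.4-0.5j),-0.40+0.50j]]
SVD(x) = [[-1.0, 0.09],[0.09, 1.00]] @ diag([3.2181802602355916, 1.7593793828023496]) @ [[0.93, 0.37], [0.37, -0.93]]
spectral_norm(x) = 3.22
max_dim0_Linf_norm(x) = 2.92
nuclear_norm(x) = 4.98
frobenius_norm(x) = 3.67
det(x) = 5.66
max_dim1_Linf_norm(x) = 2.92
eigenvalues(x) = [(-2.22+0.86j), (-2.22-0.86j)]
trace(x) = -4.44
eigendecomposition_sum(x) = [[-1.46-0.48j, -0.66-1.72j], [0.46+1.19j, -0.76+1.34j]] + [[(-1.46+0.48j), (-0.66+1.72j)], [(0.46-1.19j), (-0.76-1.34j)]]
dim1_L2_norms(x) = [3.21, 1.78]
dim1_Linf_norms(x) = [2.92, 1.52]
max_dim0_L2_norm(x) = 3.06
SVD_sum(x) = [[-2.98, -1.18], [0.28, 0.11]] + [[0.06, -0.15], [0.64, -1.63]]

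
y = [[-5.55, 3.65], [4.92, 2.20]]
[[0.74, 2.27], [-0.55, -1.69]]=y@ [[-0.12,  -0.37], [0.02,  0.06]]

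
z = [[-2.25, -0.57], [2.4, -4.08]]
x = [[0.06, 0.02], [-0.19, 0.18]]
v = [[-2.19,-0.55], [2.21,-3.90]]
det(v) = 9.76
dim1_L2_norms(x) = [0.06, 0.26]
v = x + z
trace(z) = -6.33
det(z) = 10.55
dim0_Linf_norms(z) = [2.4, 4.08]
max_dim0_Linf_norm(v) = 3.9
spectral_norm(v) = 4.53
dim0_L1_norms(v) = [4.4, 4.45]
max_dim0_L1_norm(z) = 4.65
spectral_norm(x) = 0.26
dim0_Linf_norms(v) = [2.21, 3.9]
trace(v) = -6.09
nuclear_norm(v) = 6.69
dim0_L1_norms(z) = [4.65, 4.65]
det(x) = 0.01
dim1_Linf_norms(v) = [2.19, 3.9]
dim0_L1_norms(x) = [0.25, 0.2]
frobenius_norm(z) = 5.27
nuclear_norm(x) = 0.32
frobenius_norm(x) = 0.27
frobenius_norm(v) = 5.02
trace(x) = 0.24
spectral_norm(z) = 4.79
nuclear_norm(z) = 6.99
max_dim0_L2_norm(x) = 0.2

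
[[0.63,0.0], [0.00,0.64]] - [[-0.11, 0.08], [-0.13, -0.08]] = [[0.74,  -0.08], [0.13,  0.72]]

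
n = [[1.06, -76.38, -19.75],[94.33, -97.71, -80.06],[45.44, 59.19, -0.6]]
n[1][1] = -97.71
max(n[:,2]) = -0.6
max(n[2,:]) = 59.19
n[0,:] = [1.06, -76.38, -19.75]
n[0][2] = -19.75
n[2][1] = 59.19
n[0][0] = 1.06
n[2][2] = -0.6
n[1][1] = -97.71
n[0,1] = -76.38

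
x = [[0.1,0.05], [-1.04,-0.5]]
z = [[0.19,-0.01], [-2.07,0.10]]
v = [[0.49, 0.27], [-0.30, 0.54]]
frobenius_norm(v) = 0.83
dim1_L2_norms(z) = [0.19, 2.07]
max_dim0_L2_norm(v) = 0.6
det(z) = -0.00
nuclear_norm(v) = 1.18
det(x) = 0.00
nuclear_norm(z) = 2.08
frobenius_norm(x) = 1.16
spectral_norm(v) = 0.62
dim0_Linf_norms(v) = [0.49, 0.54]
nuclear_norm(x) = 1.16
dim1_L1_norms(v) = [0.76, 0.84]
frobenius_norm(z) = 2.08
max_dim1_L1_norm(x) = 1.54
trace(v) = 1.03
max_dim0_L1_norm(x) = 1.14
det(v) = 0.35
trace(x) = -0.40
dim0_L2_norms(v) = [0.57, 0.6]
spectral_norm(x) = 1.16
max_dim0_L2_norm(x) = 1.04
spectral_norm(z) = 2.08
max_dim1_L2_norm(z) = 2.07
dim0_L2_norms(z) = [2.08, 0.1]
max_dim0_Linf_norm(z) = 2.07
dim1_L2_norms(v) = [0.56, 0.62]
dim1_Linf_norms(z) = [0.19, 2.07]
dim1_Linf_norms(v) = [0.49, 0.54]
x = z @ v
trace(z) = 0.29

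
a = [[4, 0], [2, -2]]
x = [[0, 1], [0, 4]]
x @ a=[[2, -2], [8, -8]]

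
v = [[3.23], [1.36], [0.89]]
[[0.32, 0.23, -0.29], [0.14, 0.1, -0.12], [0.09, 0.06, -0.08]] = v@ [[0.1, 0.07, -0.09]]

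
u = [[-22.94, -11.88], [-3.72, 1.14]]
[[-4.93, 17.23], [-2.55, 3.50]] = u@[[0.51, -0.87], [-0.57, 0.23]]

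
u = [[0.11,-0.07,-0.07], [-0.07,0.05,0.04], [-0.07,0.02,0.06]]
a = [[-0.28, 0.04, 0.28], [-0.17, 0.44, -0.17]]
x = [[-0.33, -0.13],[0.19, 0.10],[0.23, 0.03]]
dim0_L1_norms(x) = [0.75, 0.26]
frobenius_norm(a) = 0.64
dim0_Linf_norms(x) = [0.33, 0.13]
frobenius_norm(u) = 0.20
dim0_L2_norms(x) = [0.44, 0.17]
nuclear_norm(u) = 0.23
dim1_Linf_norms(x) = [0.33, 0.19, 0.23]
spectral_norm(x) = 0.47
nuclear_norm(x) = 0.53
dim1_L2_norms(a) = [0.4, 0.5]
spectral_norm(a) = 0.50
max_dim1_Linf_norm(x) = 0.33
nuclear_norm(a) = 0.90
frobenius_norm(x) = 0.48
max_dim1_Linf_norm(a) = 0.44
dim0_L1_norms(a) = [0.45, 0.48, 0.45]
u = x @ a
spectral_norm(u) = 0.20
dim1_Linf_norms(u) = [0.11, 0.07, 0.07]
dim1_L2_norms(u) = [0.15, 0.09, 0.09]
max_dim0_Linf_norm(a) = 0.44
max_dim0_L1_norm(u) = 0.25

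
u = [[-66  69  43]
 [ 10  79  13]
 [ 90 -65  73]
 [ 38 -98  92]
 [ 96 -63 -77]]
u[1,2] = 13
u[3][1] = -98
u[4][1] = -63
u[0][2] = 43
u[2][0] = 90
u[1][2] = 13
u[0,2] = 43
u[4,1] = -63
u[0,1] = 69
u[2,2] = 73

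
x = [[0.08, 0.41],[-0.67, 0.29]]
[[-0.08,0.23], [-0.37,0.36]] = x @ [[0.43, -0.28], [-0.28, 0.61]]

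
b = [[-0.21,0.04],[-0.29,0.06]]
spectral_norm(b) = 0.37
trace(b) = -0.15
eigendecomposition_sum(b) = [[-0.21, 0.04], [-0.28, 0.05]] + [[-0.0, 0.0],[-0.01, 0.01]]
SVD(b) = [[-0.59, -0.81], [-0.81, 0.59]] @ diag([0.3652293845336596, 0.0027380053258224037]) @ [[0.98, -0.2], [0.2, 0.98]]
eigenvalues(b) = [-0.16, 0.01]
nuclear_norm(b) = 0.37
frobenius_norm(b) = 0.37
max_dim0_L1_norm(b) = 0.5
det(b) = -0.00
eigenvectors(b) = [[-0.6, -0.18], [-0.8, -0.98]]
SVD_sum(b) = [[-0.21, 0.04], [-0.29, 0.06]] + [[-0.0, -0.00], [0.00, 0.00]]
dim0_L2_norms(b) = [0.36, 0.07]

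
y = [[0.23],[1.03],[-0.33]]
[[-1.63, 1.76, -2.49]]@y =[[2.26]]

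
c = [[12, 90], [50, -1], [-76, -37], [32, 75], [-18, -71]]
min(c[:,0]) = -76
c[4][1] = -71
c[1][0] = 50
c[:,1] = [90, -1, -37, 75, -71]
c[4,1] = -71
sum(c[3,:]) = 107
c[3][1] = 75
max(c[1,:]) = 50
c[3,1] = 75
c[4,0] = -18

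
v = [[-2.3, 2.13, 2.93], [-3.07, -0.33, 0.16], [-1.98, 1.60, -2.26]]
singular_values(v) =[4.83, 3.54, 1.92]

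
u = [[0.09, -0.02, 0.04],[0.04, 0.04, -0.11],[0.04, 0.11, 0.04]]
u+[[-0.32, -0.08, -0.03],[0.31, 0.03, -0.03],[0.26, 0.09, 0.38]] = [[-0.23, -0.10, 0.01], [0.35, 0.07, -0.14], [0.3, 0.20, 0.42]]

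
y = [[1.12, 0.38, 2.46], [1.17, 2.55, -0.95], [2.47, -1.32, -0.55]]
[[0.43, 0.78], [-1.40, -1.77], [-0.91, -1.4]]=y @ [[-0.4, -0.55], [-0.22, -0.22], [0.39, 0.6]]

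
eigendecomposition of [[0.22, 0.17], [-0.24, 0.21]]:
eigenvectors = [[(-0.02-0.64j), (-0.02+0.64j)], [(0.77+0j), 0.77-0.00j]]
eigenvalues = [(0.22+0.2j), (0.22-0.2j)]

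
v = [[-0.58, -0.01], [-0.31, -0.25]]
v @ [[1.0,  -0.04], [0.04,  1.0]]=[[-0.58, 0.01],[-0.32, -0.24]]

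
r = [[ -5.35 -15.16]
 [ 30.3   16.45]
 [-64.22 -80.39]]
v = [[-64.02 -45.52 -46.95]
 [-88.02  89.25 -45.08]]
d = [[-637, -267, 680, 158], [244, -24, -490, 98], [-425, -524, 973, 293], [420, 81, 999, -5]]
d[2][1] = -524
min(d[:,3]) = -5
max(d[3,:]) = 999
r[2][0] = -64.22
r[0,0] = -5.35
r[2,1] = -80.39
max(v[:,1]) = 89.25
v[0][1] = -45.52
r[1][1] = 16.45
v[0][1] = -45.52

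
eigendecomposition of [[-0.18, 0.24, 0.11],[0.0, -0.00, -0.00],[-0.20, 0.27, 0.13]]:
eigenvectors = [[-0.71, -0.48, 0.7], [0.0, 0.0, 0.65], [-0.71, -0.88, -0.28]]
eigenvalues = [-0.07, 0.02, -0.0]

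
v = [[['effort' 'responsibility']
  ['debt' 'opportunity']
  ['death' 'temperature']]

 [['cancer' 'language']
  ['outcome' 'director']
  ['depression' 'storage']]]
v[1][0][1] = 'language'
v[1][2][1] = 'storage'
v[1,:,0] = ['cancer', 'outcome', 'depression']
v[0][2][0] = 'death'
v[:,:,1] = [['responsibility', 'opportunity', 'temperature'], ['language', 'director', 'storage']]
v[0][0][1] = 'responsibility'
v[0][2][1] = 'temperature'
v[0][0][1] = 'responsibility'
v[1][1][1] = 'director'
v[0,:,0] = ['effort', 'debt', 'death']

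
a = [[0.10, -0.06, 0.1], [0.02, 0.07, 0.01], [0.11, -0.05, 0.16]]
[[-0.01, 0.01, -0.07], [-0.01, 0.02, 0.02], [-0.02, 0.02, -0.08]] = a @ [[-0.03, 0.06, -0.04],  [-0.05, 0.22, 0.39],  [-0.12, 0.17, -0.38]]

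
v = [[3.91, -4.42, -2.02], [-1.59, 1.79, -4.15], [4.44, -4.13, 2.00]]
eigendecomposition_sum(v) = [[(1.95-0j), -2.10+0.00j, (0.86+0j)],  [(-3.52+0j), (3.79+0j), -1.55-0.00j],  [4.16-0.00j, -4.49+0.00j, (1.83+0j)]] + [[0.98+0.52j, -1.16+0.26j, (-1.44-0.03j)],[(0.97+0.31j), (-1+0.42j), (-1.3+0.21j)],[(0.14-0.42j), 0.18+0.44j, (0.08+0.57j)]] + [[(0.98-0.52j),-1.16-0.26j,(-1.44+0.03j)], [0.97-0.31j,(-1-0.42j),(-1.3-0.21j)], [(0.14+0.42j),(0.18-0.44j),(0.08-0.57j)]]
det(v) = 17.16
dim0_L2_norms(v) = [6.13, 6.31, 5.03]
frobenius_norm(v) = 10.13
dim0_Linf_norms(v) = [4.44, 4.42, 4.15]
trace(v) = 7.70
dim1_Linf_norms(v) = [4.42, 4.15, 4.44]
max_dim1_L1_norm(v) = 10.57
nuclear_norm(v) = 14.13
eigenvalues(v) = [(7.58+0j), (0.06+1.5j), (0.06-1.5j)]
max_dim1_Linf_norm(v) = 4.44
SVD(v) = [[-0.61, -0.64, -0.47], [0.35, -0.75, 0.56], [-0.71, 0.18, 0.68]] @ diag([8.891305771042042, 4.838979823038176, 0.39881820177111144]) @ [[-0.69,  0.7,  -0.19], [-0.11,  0.15,  0.98], [0.72,  0.69,  -0.03]]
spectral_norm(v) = 8.89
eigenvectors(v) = [[(-0.34+0j), (-0.71+0j), -0.71-0.00j], [0.61+0.00j, (-0.64+0.11j), -0.64-0.11j], [(-0.72+0j), 0.05+0.28j, (0.05-0.28j)]]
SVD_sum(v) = [[3.72, -3.81, 1.0], [-2.14, 2.20, -0.58], [4.34, -4.45, 1.17]] + [[0.33,-0.48,-3.03], [0.39,-0.56,-3.57], [-0.09,0.13,0.84]] + [[-0.14, -0.13, 0.01], [0.16, 0.16, -0.01], [0.2, 0.19, -0.01]]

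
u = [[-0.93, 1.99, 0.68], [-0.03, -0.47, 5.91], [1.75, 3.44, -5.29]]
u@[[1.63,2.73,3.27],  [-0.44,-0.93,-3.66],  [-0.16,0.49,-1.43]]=[[-2.50, -4.06, -11.30], [-0.79, 3.25, -6.83], [2.19, -1.01, 0.7]]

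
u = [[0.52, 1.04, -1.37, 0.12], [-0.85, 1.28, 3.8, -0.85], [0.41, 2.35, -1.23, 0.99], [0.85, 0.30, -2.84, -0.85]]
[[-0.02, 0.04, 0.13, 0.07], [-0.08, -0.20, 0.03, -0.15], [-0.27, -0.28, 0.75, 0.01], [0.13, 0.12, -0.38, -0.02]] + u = [[0.50, 1.08, -1.24, 0.19], [-0.93, 1.08, 3.83, -1.0], [0.14, 2.07, -0.48, 1.00], [0.98, 0.42, -3.22, -0.87]]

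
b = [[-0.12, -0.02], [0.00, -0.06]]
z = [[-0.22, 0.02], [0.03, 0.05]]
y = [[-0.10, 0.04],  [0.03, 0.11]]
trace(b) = -0.18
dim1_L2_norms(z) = [0.22, 0.06]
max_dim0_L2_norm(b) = 0.12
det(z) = -0.01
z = b + y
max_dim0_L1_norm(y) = 0.15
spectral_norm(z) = 0.22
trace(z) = -0.17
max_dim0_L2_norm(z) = 0.22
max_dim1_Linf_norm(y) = 0.11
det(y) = -0.01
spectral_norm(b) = 0.12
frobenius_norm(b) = 0.14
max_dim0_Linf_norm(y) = 0.11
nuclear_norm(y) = 0.22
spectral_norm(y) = 0.12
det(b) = 0.01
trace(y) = 0.01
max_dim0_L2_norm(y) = 0.12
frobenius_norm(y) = 0.16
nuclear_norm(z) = 0.27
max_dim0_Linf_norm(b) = 0.12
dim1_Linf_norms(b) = [0.12, 0.06]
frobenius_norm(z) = 0.23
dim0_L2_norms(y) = [0.1, 0.12]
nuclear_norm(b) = 0.18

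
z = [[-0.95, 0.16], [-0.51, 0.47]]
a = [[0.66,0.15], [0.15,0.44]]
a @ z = [[-0.7, 0.18], [-0.37, 0.23]]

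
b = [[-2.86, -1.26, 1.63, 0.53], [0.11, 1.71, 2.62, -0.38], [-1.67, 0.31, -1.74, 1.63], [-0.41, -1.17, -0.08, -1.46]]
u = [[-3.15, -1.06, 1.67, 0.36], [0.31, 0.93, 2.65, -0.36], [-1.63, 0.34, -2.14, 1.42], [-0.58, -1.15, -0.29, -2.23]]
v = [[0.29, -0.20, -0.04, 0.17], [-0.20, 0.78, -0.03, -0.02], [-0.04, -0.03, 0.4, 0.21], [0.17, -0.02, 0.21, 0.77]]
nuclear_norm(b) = 10.77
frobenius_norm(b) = 5.91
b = u + v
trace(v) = 2.24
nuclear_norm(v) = 2.24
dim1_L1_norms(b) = [6.28, 4.82, 5.35, 3.12]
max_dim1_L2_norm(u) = 3.74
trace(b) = -4.35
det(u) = -30.98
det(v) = 0.04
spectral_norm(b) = 3.79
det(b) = -26.99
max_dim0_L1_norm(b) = 6.07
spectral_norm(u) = 3.93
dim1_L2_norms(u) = [3.74, 2.85, 3.06, 2.59]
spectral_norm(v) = 0.95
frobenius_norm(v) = 1.30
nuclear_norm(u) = 11.25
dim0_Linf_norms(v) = [0.29, 0.78, 0.4, 0.77]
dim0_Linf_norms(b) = [2.86, 1.71, 2.62, 1.63]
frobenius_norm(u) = 6.18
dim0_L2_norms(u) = [3.61, 1.85, 3.8, 2.69]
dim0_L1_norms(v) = [0.7, 1.03, 0.68, 1.17]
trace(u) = -6.59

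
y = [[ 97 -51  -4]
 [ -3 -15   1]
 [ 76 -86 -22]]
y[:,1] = [-51, -15, -86]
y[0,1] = -51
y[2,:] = [76, -86, -22]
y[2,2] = -22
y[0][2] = -4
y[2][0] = 76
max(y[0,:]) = 97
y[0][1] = -51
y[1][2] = 1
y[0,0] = 97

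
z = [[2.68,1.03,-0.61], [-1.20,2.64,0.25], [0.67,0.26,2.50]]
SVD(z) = [[-0.76,-0.58,-0.31], [0.65,-0.69,-0.32], [-0.03,-0.44,0.9]] @ diag([3.032973476419194, 2.8730921758641226, 2.529903800607055]) @ [[-0.93, 0.31, 0.18], [-0.35, -0.88, -0.32], [0.06, -0.37, 0.93]]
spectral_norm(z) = 3.03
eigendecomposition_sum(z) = [[(1.37+0.49j), 0.43-1.06j, (-0.46+0.57j)], [-0.48+1.24j, (0.96+0.42j), -0.51-0.44j], [(0.53-0.62j), -0.47-0.44j, (0.2+0.36j)]] + [[1.37-0.49j, 0.43+1.06j, -0.46-0.57j], [-0.48-1.24j, (0.96-0.42j), -0.51+0.44j], [(0.53+0.62j), -0.47+0.44j, (0.2-0.36j)]] + [[(-0.06+0j), (0.18-0j), 0.31-0.00j],[-0.24+0.00j, (0.72-0j), 1.26-0.00j],[(-0.39+0j), (1.19-0j), 2.09-0.00j]]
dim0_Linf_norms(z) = [2.68, 2.64, 2.5]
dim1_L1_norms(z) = [4.32, 4.09, 3.43]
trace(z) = 7.82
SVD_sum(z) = [[2.14, -0.71, -0.41], [-1.85, 0.61, 0.36], [0.09, -0.03, -0.02]] + [[0.59, 1.45, 0.53],[0.7, 1.73, 0.64],[0.45, 1.12, 0.41]] + [[-0.05,0.29,-0.73],[-0.05,0.29,-0.74],[0.13,-0.83,2.11]]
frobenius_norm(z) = 4.88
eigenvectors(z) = [[-0.68+0.00j, (-0.68-0j), (0.13+0j)],[(0.02-0.62j), 0.02+0.62j, (0.51+0j)],[-0.14+0.36j, -0.14-0.36j, (0.85+0j)]]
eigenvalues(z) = [(2.53+1.26j), (2.53-1.26j), (2.76+0j)]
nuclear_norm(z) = 8.44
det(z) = 22.05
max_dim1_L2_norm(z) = 2.94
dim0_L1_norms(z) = [4.55, 3.93, 3.36]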